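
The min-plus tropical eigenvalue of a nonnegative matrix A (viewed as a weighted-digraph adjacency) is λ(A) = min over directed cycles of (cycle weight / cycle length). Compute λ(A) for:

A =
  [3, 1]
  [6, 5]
λ(A) = 3

Enumerate directed cycles and compute their means (weight / length). Sample:
  cycle 0 → 0: weight = 3, length = 1, mean = 3/1 ≈ 3.000
  cycle 1 → 1: weight = 5, length = 1, mean = 5/1 ≈ 5.000
  cycle 0 → 1 → 0: weight = 7, length = 2, mean = 7/2 ≈ 3.500
  cycle 1 → 0 → 1: weight = 7, length = 2, mean = 7/2 ≈ 3.500
Minimum mean = 3.000, attained e.g. along the cycle 0 → 0 with weight 3 and length 1. So λ(A) = 3/1 = 3.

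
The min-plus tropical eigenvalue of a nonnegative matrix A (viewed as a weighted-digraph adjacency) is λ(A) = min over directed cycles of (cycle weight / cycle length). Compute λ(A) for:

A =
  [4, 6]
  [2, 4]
λ(A) = 4

Enumerate directed cycles and compute their means (weight / length). Sample:
  cycle 0 → 0: weight = 4, length = 1, mean = 4/1 ≈ 4.000
  cycle 1 → 1: weight = 4, length = 1, mean = 4/1 ≈ 4.000
  cycle 0 → 1 → 0: weight = 8, length = 2, mean = 8/2 ≈ 4.000
  cycle 1 → 0 → 1: weight = 8, length = 2, mean = 8/2 ≈ 4.000
Minimum mean = 4.000, attained e.g. along the cycle 0 → 0 with weight 4 and length 1. So λ(A) = 4/1 = 4.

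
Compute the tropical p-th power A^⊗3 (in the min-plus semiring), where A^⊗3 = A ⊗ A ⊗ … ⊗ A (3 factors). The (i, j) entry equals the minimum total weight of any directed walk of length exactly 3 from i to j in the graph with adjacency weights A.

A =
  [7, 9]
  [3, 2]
A^⊗3 =
  [14, 13]
  [7, 6]

Each entry (A^⊗3)_ij equals the minimum over all length-3 walks i = v_0 → v_1 → … → v_3 = j of Σ_t A[v_t][v_{t+1}]. For example, for (i, j) = (0, 1) we minimise over 4 possible intermediate vertex sequences; the minimum is 13, attained along the walk 0 → 1 → 1 → 1.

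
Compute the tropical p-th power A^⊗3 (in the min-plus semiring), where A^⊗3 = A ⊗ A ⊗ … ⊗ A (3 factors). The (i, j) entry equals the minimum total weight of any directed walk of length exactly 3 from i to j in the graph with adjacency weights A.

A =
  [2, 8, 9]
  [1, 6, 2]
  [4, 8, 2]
A^⊗3 =
  [6, 12, 12]
  [5, 11, 6]
  [8, 12, 6]

Each entry (A^⊗3)_ij equals the minimum over all length-3 walks i = v_0 → v_1 → … → v_3 = j of Σ_t A[v_t][v_{t+1}]. For example, for (i, j) = (0, 2) we minimise over 9 possible intermediate vertex sequences; the minimum is 12, attained along the walk 0 → 0 → 1 → 2.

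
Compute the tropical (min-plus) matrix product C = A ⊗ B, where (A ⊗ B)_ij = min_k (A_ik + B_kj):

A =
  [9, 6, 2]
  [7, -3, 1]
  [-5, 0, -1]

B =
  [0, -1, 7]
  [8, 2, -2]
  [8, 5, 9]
A ⊗ B =
  [9, 7, 4]
  [5, -1, -5]
  [-5, -6, -2]

Apply the min-plus product entry-by-entry:
  C[0][0] = min over k of (A[0][0] + B[0][0] = 9 + 0 = 9, A[0][1] + B[1][0] = 6 + 8 = 14, A[0][2] + B[2][0] = 2 + 8 = 10) = 9 (attained at k = 0)
  C[0][1] = min over k of (A[0][0] + B[0][1] = 9 + -1 = 8, A[0][1] + B[1][1] = 6 + 2 = 8, A[0][2] + B[2][1] = 2 + 5 = 7) = 7 (attained at k = 2)
  C[0][2] = min over k of (A[0][0] + B[0][2] = 9 + 7 = 16, A[0][1] + B[1][2] = 6 + -2 = 4, A[0][2] + B[2][2] = 2 + 9 = 11) = 4 (attained at k = 1)
  C[1][0] = min over k of (A[1][0] + B[0][0] = 7 + 0 = 7, A[1][1] + B[1][0] = -3 + 8 = 5, A[1][2] + B[2][0] = 1 + 8 = 9) = 5 (attained at k = 1)
  C[1][1] = min over k of (A[1][0] + B[0][1] = 7 + -1 = 6, A[1][1] + B[1][1] = -3 + 2 = -1, A[1][2] + B[2][1] = 1 + 5 = 6) = -1 (attained at k = 1)
  C[1][2] = min over k of (A[1][0] + B[0][2] = 7 + 7 = 14, A[1][1] + B[1][2] = -3 + -2 = -5, A[1][2] + B[2][2] = 1 + 9 = 10) = -5 (attained at k = 1)
  C[2][0] = min over k of (A[2][0] + B[0][0] = -5 + 0 = -5, A[2][1] + B[1][0] = 0 + 8 = 8, A[2][2] + B[2][0] = -1 + 8 = 7) = -5 (attained at k = 0)
  C[2][1] = min over k of (A[2][0] + B[0][1] = -5 + -1 = -6, A[2][1] + B[1][1] = 0 + 2 = 2, A[2][2] + B[2][1] = -1 + 5 = 4) = -6 (attained at k = 0)
  C[2][2] = min over k of (A[2][0] + B[0][2] = -5 + 7 = 2, A[2][1] + B[1][2] = 0 + -2 = -2, A[2][2] + B[2][2] = -1 + 9 = 8) = -2 (attained at k = 1)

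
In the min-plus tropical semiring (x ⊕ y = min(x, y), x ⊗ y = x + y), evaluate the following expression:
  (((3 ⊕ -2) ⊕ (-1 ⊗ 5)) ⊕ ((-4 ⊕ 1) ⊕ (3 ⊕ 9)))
(((3 ⊕ -2) ⊕ (-1 ⊗ 5)) ⊕ ((-4 ⊕ 1) ⊕ (3 ⊕ 9))) = -4

Expand innermost to outermost. Recall ⊕ takes the minimum of its arguments and ⊗ takes their sum. Working out the expression (((3 ⊕ -2) ⊕ (-1 ⊗ 5)) ⊕ ((-4 ⊕ 1) ⊕ (3 ⊕ 9))) gives -4.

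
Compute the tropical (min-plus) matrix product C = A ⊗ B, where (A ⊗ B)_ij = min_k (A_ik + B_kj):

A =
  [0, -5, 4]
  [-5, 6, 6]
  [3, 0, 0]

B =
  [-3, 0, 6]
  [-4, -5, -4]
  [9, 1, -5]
A ⊗ B =
  [-9, -10, -9]
  [-8, -5, 1]
  [-4, -5, -5]

Apply the min-plus product entry-by-entry:
  C[0][0] = min over k of (A[0][0] + B[0][0] = 0 + -3 = -3, A[0][1] + B[1][0] = -5 + -4 = -9, A[0][2] + B[2][0] = 4 + 9 = 13) = -9 (attained at k = 1)
  C[0][1] = min over k of (A[0][0] + B[0][1] = 0 + 0 = 0, A[0][1] + B[1][1] = -5 + -5 = -10, A[0][2] + B[2][1] = 4 + 1 = 5) = -10 (attained at k = 1)
  C[0][2] = min over k of (A[0][0] + B[0][2] = 0 + 6 = 6, A[0][1] + B[1][2] = -5 + -4 = -9, A[0][2] + B[2][2] = 4 + -5 = -1) = -9 (attained at k = 1)
  C[1][0] = min over k of (A[1][0] + B[0][0] = -5 + -3 = -8, A[1][1] + B[1][0] = 6 + -4 = 2, A[1][2] + B[2][0] = 6 + 9 = 15) = -8 (attained at k = 0)
  C[1][1] = min over k of (A[1][0] + B[0][1] = -5 + 0 = -5, A[1][1] + B[1][1] = 6 + -5 = 1, A[1][2] + B[2][1] = 6 + 1 = 7) = -5 (attained at k = 0)
  C[1][2] = min over k of (A[1][0] + B[0][2] = -5 + 6 = 1, A[1][1] + B[1][2] = 6 + -4 = 2, A[1][2] + B[2][2] = 6 + -5 = 1) = 1 (attained at k = 0)
  C[2][0] = min over k of (A[2][0] + B[0][0] = 3 + -3 = 0, A[2][1] + B[1][0] = 0 + -4 = -4, A[2][2] + B[2][0] = 0 + 9 = 9) = -4 (attained at k = 1)
  C[2][1] = min over k of (A[2][0] + B[0][1] = 3 + 0 = 3, A[2][1] + B[1][1] = 0 + -5 = -5, A[2][2] + B[2][1] = 0 + 1 = 1) = -5 (attained at k = 1)
  C[2][2] = min over k of (A[2][0] + B[0][2] = 3 + 6 = 9, A[2][1] + B[1][2] = 0 + -4 = -4, A[2][2] + B[2][2] = 0 + -5 = -5) = -5 (attained at k = 2)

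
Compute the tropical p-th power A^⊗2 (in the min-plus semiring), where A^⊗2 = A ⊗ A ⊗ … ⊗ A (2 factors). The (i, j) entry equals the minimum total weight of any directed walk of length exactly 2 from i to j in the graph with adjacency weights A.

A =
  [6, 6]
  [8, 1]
A^⊗2 =
  [12, 7]
  [9, 2]

Each entry (A^⊗2)_ij equals the minimum over all length-2 walks i = v_0 → v_1 → … → v_2 = j of Σ_t A[v_t][v_{t+1}]. For example, for (i, j) = (0, 1) we minimise over 2 possible intermediate vertex sequences; the minimum is 7, attained along the walk 0 → 1 → 1.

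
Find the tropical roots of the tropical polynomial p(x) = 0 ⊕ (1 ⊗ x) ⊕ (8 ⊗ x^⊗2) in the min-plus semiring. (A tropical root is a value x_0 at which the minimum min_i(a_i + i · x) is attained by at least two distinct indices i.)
Roots: {-7, -1}

Each tropical root is a break point of the lower envelope of the lines y = a_i + i · x (there are 3 lines, with slopes 0, 1, ..., 2). Only the lines that attain the minimum somewhere contribute to roots; other lines are dominated. Here the surviving (envelope) indices are i = 2, i = 1, i = 0.
Intersections between consecutive envelope lines give the roots: for adjacent envelope indices i < j the intersection is x = (a_i − a_j) / (j − i). Reading off the sorted break points: {-7, -1}.
Verification: at each break x_0, at least two indices attain the minimum of min_i(a_i + i · x_0).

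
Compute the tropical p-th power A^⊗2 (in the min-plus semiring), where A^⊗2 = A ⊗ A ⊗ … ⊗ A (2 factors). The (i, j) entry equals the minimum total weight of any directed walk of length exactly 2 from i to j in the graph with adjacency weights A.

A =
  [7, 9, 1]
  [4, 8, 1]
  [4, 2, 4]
A^⊗2 =
  [5, 3, 5]
  [5, 3, 5]
  [6, 6, 3]

Each entry (A^⊗2)_ij equals the minimum over all length-2 walks i = v_0 → v_1 → … → v_2 = j of Σ_t A[v_t][v_{t+1}]. For example, for (i, j) = (0, 2) we minimise over 3 possible intermediate vertex sequences; the minimum is 5, attained along the walk 0 → 2 → 2.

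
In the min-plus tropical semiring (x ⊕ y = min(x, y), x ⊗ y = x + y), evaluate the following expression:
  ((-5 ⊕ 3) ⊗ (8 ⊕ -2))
((-5 ⊕ 3) ⊗ (8 ⊕ -2)) = -7

Expand innermost to outermost. Recall ⊕ takes the minimum of its arguments and ⊗ takes their sum. Working out the expression ((-5 ⊕ 3) ⊗ (8 ⊕ -2)) gives -7.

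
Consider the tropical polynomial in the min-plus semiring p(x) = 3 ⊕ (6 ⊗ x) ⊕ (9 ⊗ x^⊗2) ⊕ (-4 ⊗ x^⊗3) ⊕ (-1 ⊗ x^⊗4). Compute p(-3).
p(-3) = -13

A tropical monomial a ⊗ x^⊗i evaluates to a + i · x. Evaluating each term at x = -3:
  Term 0 contributes 3 + 0 · -3 = 3
  Term 1 contributes 6 + 1 · -3 = 3
  Term 2 contributes 9 + 2 · -3 = 3
  Term 3 contributes -4 + 3 · -3 = -13
  Term 4 contributes -1 + 4 · -3 = -13
p(-3) = ⊕ of these = min[3, 3, 3, -13, -13] = -13.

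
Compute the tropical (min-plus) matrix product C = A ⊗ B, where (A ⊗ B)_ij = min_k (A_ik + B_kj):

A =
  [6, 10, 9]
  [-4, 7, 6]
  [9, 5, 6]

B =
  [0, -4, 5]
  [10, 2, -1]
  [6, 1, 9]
A ⊗ B =
  [6, 2, 9]
  [-4, -8, 1]
  [9, 5, 4]

Apply the min-plus product entry-by-entry:
  C[0][0] = min over k of (A[0][0] + B[0][0] = 6 + 0 = 6, A[0][1] + B[1][0] = 10 + 10 = 20, A[0][2] + B[2][0] = 9 + 6 = 15) = 6 (attained at k = 0)
  C[0][1] = min over k of (A[0][0] + B[0][1] = 6 + -4 = 2, A[0][1] + B[1][1] = 10 + 2 = 12, A[0][2] + B[2][1] = 9 + 1 = 10) = 2 (attained at k = 0)
  C[0][2] = min over k of (A[0][0] + B[0][2] = 6 + 5 = 11, A[0][1] + B[1][2] = 10 + -1 = 9, A[0][2] + B[2][2] = 9 + 9 = 18) = 9 (attained at k = 1)
  C[1][0] = min over k of (A[1][0] + B[0][0] = -4 + 0 = -4, A[1][1] + B[1][0] = 7 + 10 = 17, A[1][2] + B[2][0] = 6 + 6 = 12) = -4 (attained at k = 0)
  C[1][1] = min over k of (A[1][0] + B[0][1] = -4 + -4 = -8, A[1][1] + B[1][1] = 7 + 2 = 9, A[1][2] + B[2][1] = 6 + 1 = 7) = -8 (attained at k = 0)
  C[1][2] = min over k of (A[1][0] + B[0][2] = -4 + 5 = 1, A[1][1] + B[1][2] = 7 + -1 = 6, A[1][2] + B[2][2] = 6 + 9 = 15) = 1 (attained at k = 0)
  C[2][0] = min over k of (A[2][0] + B[0][0] = 9 + 0 = 9, A[2][1] + B[1][0] = 5 + 10 = 15, A[2][2] + B[2][0] = 6 + 6 = 12) = 9 (attained at k = 0)
  C[2][1] = min over k of (A[2][0] + B[0][1] = 9 + -4 = 5, A[2][1] + B[1][1] = 5 + 2 = 7, A[2][2] + B[2][1] = 6 + 1 = 7) = 5 (attained at k = 0)
  C[2][2] = min over k of (A[2][0] + B[0][2] = 9 + 5 = 14, A[2][1] + B[1][2] = 5 + -1 = 4, A[2][2] + B[2][2] = 6 + 9 = 15) = 4 (attained at k = 1)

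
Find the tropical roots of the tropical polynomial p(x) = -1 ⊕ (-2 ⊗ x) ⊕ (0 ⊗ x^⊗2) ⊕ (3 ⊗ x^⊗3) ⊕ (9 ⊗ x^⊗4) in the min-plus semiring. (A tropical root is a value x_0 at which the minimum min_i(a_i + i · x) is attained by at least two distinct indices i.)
Roots: {-6, -3, -2, 1}

Each tropical root is a break point of the lower envelope of the lines y = a_i + i · x (there are 5 lines, with slopes 0, 1, ..., 4). Only the lines that attain the minimum somewhere contribute to roots; other lines are dominated. Here the surviving (envelope) indices are i = 4, i = 3, i = 2, i = 1, i = 0.
Intersections between consecutive envelope lines give the roots: for adjacent envelope indices i < j the intersection is x = (a_i − a_j) / (j − i). Reading off the sorted break points: {-6, -3, -2, 1}.
Verification: at each break x_0, at least two indices attain the minimum of min_i(a_i + i · x_0).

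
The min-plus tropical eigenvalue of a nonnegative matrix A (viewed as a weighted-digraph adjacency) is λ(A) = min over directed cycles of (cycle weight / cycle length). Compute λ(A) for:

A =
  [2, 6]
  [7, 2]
λ(A) = 2

Enumerate directed cycles and compute their means (weight / length). Sample:
  cycle 0 → 0: weight = 2, length = 1, mean = 2/1 ≈ 2.000
  cycle 1 → 1: weight = 2, length = 1, mean = 2/1 ≈ 2.000
  cycle 0 → 1 → 0: weight = 13, length = 2, mean = 13/2 ≈ 6.500
  cycle 1 → 0 → 1: weight = 13, length = 2, mean = 13/2 ≈ 6.500
Minimum mean = 2.000, attained e.g. along the cycle 0 → 0 with weight 2 and length 1. So λ(A) = 2/1 = 2.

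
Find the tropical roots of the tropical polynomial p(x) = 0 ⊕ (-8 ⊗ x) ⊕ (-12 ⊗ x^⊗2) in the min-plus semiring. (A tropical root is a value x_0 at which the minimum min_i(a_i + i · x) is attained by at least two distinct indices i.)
Roots: {4, 8}

Each tropical root is a break point of the lower envelope of the lines y = a_i + i · x (there are 3 lines, with slopes 0, 1, ..., 2). Only the lines that attain the minimum somewhere contribute to roots; other lines are dominated. Here the surviving (envelope) indices are i = 2, i = 1, i = 0.
Intersections between consecutive envelope lines give the roots: for adjacent envelope indices i < j the intersection is x = (a_i − a_j) / (j − i). Reading off the sorted break points: {4, 8}.
Verification: at each break x_0, at least two indices attain the minimum of min_i(a_i + i · x_0).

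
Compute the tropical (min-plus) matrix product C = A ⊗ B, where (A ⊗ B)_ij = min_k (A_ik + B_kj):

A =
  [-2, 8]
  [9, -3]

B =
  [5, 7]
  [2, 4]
A ⊗ B =
  [3, 5]
  [-1, 1]

Apply the min-plus product entry-by-entry:
  C[0][0] = min over k of (A[0][0] + B[0][0] = -2 + 5 = 3, A[0][1] + B[1][0] = 8 + 2 = 10) = 3 (attained at k = 0)
  C[0][1] = min over k of (A[0][0] + B[0][1] = -2 + 7 = 5, A[0][1] + B[1][1] = 8 + 4 = 12) = 5 (attained at k = 0)
  C[1][0] = min over k of (A[1][0] + B[0][0] = 9 + 5 = 14, A[1][1] + B[1][0] = -3 + 2 = -1) = -1 (attained at k = 1)
  C[1][1] = min over k of (A[1][0] + B[0][1] = 9 + 7 = 16, A[1][1] + B[1][1] = -3 + 4 = 1) = 1 (attained at k = 1)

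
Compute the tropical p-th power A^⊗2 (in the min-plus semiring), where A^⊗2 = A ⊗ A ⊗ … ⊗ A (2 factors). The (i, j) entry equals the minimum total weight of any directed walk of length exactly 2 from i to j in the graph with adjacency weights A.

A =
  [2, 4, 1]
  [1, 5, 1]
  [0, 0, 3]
A^⊗2 =
  [1, 1, 3]
  [1, 1, 2]
  [1, 3, 1]

Each entry (A^⊗2)_ij equals the minimum over all length-2 walks i = v_0 → v_1 → … → v_2 = j of Σ_t A[v_t][v_{t+1}]. For example, for (i, j) = (0, 2) we minimise over 3 possible intermediate vertex sequences; the minimum is 3, attained along the walk 0 → 0 → 2.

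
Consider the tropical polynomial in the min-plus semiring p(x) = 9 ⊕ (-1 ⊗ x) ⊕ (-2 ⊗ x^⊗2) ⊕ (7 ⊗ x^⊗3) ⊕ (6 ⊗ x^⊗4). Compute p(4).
p(4) = 3

A tropical monomial a ⊗ x^⊗i evaluates to a + i · x. Evaluating each term at x = 4:
  Term 0 contributes 9 + 0 · 4 = 9
  Term 1 contributes -1 + 1 · 4 = 3
  Term 2 contributes -2 + 2 · 4 = 6
  Term 3 contributes 7 + 3 · 4 = 19
  Term 4 contributes 6 + 4 · 4 = 22
p(4) = ⊕ of these = min[9, 3, 6, 19, 22] = 3.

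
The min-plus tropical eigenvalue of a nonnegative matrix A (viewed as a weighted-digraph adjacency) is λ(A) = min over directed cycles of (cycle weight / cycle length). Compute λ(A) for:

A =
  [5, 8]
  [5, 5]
λ(A) = 5

Enumerate directed cycles and compute their means (weight / length). Sample:
  cycle 0 → 0: weight = 5, length = 1, mean = 5/1 ≈ 5.000
  cycle 1 → 1: weight = 5, length = 1, mean = 5/1 ≈ 5.000
  cycle 0 → 1 → 0: weight = 13, length = 2, mean = 13/2 ≈ 6.500
  cycle 1 → 0 → 1: weight = 13, length = 2, mean = 13/2 ≈ 6.500
Minimum mean = 5.000, attained e.g. along the cycle 0 → 0 with weight 5 and length 1. So λ(A) = 5/1 = 5.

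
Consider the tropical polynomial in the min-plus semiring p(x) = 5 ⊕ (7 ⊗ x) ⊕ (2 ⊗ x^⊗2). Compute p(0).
p(0) = 2

A tropical monomial a ⊗ x^⊗i evaluates to a + i · x. Evaluating each term at x = 0:
  Term 0 contributes 5 + 0 · 0 = 5
  Term 1 contributes 7 + 1 · 0 = 7
  Term 2 contributes 2 + 2 · 0 = 2
p(0) = ⊕ of these = min[5, 7, 2] = 2.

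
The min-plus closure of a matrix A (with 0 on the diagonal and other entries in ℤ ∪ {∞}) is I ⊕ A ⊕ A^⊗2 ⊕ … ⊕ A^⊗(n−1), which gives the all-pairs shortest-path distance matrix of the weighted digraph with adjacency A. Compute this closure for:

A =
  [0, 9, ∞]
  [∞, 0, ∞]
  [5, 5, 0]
Closure =
  [0, 9, ∞]
  [∞, 0, ∞]
  [5, 5, 0]

This is the Floyd-Warshall all-pairs shortest-path computation. For each intermediate vertex k = 0, 1, …, 2, update dist[i][j] ← min(dist[i][j], dist[i][k] + dist[k][j]). The final matrix gives, for each (i, j), the minimum total weight of any directed path from i to j (possibly empty when i = j).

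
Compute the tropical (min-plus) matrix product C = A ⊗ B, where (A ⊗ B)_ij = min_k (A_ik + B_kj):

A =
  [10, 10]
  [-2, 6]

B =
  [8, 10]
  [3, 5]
A ⊗ B =
  [13, 15]
  [6, 8]

Apply the min-plus product entry-by-entry:
  C[0][0] = min over k of (A[0][0] + B[0][0] = 10 + 8 = 18, A[0][1] + B[1][0] = 10 + 3 = 13) = 13 (attained at k = 1)
  C[0][1] = min over k of (A[0][0] + B[0][1] = 10 + 10 = 20, A[0][1] + B[1][1] = 10 + 5 = 15) = 15 (attained at k = 1)
  C[1][0] = min over k of (A[1][0] + B[0][0] = -2 + 8 = 6, A[1][1] + B[1][0] = 6 + 3 = 9) = 6 (attained at k = 0)
  C[1][1] = min over k of (A[1][0] + B[0][1] = -2 + 10 = 8, A[1][1] + B[1][1] = 6 + 5 = 11) = 8 (attained at k = 0)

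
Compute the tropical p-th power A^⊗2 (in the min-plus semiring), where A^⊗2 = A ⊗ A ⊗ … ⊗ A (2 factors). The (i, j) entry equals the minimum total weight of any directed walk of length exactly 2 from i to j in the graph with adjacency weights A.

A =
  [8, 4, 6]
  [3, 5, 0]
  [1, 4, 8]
A^⊗2 =
  [7, 9, 4]
  [1, 4, 5]
  [7, 5, 4]

Each entry (A^⊗2)_ij equals the minimum over all length-2 walks i = v_0 → v_1 → … → v_2 = j of Σ_t A[v_t][v_{t+1}]. For example, for (i, j) = (0, 2) we minimise over 3 possible intermediate vertex sequences; the minimum is 4, attained along the walk 0 → 1 → 2.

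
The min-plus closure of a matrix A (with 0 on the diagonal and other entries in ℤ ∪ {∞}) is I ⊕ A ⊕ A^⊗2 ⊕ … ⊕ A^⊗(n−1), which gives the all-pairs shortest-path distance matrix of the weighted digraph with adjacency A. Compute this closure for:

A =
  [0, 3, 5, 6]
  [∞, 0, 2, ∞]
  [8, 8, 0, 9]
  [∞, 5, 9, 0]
Closure =
  [0, 3, 5, 6]
  [10, 0, 2, 11]
  [8, 8, 0, 9]
  [15, 5, 7, 0]

This is the Floyd-Warshall all-pairs shortest-path computation. For each intermediate vertex k = 0, 1, …, 3, update dist[i][j] ← min(dist[i][j], dist[i][k] + dist[k][j]). The final matrix gives, for each (i, j), the minimum total weight of any directed path from i to j (possibly empty when i = j).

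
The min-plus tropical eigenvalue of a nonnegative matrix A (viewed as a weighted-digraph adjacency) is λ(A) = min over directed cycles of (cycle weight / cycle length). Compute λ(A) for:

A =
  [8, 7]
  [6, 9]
λ(A) = 13/2

Enumerate directed cycles and compute their means (weight / length). Sample:
  cycle 0 → 0: weight = 8, length = 1, mean = 8/1 ≈ 8.000
  cycle 1 → 1: weight = 9, length = 1, mean = 9/1 ≈ 9.000
  cycle 0 → 1 → 0: weight = 13, length = 2, mean = 13/2 ≈ 6.500
  cycle 1 → 0 → 1: weight = 13, length = 2, mean = 13/2 ≈ 6.500
Minimum mean = 6.500, attained e.g. along the cycle 0 → 1 → 0 with weight 13 and length 2. So λ(A) = 13/2 = 13/2.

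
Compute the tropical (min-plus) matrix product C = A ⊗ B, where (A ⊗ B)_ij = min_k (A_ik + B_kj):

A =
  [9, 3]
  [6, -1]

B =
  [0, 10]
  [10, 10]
A ⊗ B =
  [9, 13]
  [6, 9]

Apply the min-plus product entry-by-entry:
  C[0][0] = min over k of (A[0][0] + B[0][0] = 9 + 0 = 9, A[0][1] + B[1][0] = 3 + 10 = 13) = 9 (attained at k = 0)
  C[0][1] = min over k of (A[0][0] + B[0][1] = 9 + 10 = 19, A[0][1] + B[1][1] = 3 + 10 = 13) = 13 (attained at k = 1)
  C[1][0] = min over k of (A[1][0] + B[0][0] = 6 + 0 = 6, A[1][1] + B[1][0] = -1 + 10 = 9) = 6 (attained at k = 0)
  C[1][1] = min over k of (A[1][0] + B[0][1] = 6 + 10 = 16, A[1][1] + B[1][1] = -1 + 10 = 9) = 9 (attained at k = 1)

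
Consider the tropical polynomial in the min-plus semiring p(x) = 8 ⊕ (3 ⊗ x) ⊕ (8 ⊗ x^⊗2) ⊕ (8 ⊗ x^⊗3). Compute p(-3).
p(-3) = -1

A tropical monomial a ⊗ x^⊗i evaluates to a + i · x. Evaluating each term at x = -3:
  Term 0 contributes 8 + 0 · -3 = 8
  Term 1 contributes 3 + 1 · -3 = 0
  Term 2 contributes 8 + 2 · -3 = 2
  Term 3 contributes 8 + 3 · -3 = -1
p(-3) = ⊕ of these = min[8, 0, 2, -1] = -1.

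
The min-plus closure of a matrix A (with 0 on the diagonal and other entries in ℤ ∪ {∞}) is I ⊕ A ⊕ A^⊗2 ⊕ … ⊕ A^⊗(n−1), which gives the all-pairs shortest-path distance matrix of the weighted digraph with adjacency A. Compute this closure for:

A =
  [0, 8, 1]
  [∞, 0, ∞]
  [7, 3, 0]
Closure =
  [0, 4, 1]
  [∞, 0, ∞]
  [7, 3, 0]

This is the Floyd-Warshall all-pairs shortest-path computation. For each intermediate vertex k = 0, 1, …, 2, update dist[i][j] ← min(dist[i][j], dist[i][k] + dist[k][j]). The final matrix gives, for each (i, j), the minimum total weight of any directed path from i to j (possibly empty when i = j).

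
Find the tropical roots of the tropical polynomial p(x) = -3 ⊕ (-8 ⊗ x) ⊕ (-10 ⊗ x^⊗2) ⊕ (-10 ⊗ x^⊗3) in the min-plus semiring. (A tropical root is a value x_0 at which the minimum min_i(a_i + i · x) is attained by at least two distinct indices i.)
Roots: {0, 2, 5}

Each tropical root is a break point of the lower envelope of the lines y = a_i + i · x (there are 4 lines, with slopes 0, 1, ..., 3). Only the lines that attain the minimum somewhere contribute to roots; other lines are dominated. Here the surviving (envelope) indices are i = 3, i = 2, i = 1, i = 0.
Intersections between consecutive envelope lines give the roots: for adjacent envelope indices i < j the intersection is x = (a_i − a_j) / (j − i). Reading off the sorted break points: {0, 2, 5}.
Verification: at each break x_0, at least two indices attain the minimum of min_i(a_i + i · x_0).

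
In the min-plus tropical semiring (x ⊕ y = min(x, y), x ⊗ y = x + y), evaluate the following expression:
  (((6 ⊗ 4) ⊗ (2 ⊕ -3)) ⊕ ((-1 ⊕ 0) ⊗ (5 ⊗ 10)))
(((6 ⊗ 4) ⊗ (2 ⊕ -3)) ⊕ ((-1 ⊕ 0) ⊗ (5 ⊗ 10))) = 7

Expand innermost to outermost. Recall ⊕ takes the minimum of its arguments and ⊗ takes their sum. Working out the expression (((6 ⊗ 4) ⊗ (2 ⊕ -3)) ⊕ ((-1 ⊕ 0) ⊗ (5 ⊗ 10))) gives 7.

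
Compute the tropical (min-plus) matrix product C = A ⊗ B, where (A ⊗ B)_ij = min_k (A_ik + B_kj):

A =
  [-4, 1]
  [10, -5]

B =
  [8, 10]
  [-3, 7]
A ⊗ B =
  [-2, 6]
  [-8, 2]

Apply the min-plus product entry-by-entry:
  C[0][0] = min over k of (A[0][0] + B[0][0] = -4 + 8 = 4, A[0][1] + B[1][0] = 1 + -3 = -2) = -2 (attained at k = 1)
  C[0][1] = min over k of (A[0][0] + B[0][1] = -4 + 10 = 6, A[0][1] + B[1][1] = 1 + 7 = 8) = 6 (attained at k = 0)
  C[1][0] = min over k of (A[1][0] + B[0][0] = 10 + 8 = 18, A[1][1] + B[1][0] = -5 + -3 = -8) = -8 (attained at k = 1)
  C[1][1] = min over k of (A[1][0] + B[0][1] = 10 + 10 = 20, A[1][1] + B[1][1] = -5 + 7 = 2) = 2 (attained at k = 1)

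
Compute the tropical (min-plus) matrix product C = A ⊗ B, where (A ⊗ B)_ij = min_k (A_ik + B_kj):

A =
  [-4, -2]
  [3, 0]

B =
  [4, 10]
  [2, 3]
A ⊗ B =
  [0, 1]
  [2, 3]

Apply the min-plus product entry-by-entry:
  C[0][0] = min over k of (A[0][0] + B[0][0] = -4 + 4 = 0, A[0][1] + B[1][0] = -2 + 2 = 0) = 0 (attained at k = 0)
  C[0][1] = min over k of (A[0][0] + B[0][1] = -4 + 10 = 6, A[0][1] + B[1][1] = -2 + 3 = 1) = 1 (attained at k = 1)
  C[1][0] = min over k of (A[1][0] + B[0][0] = 3 + 4 = 7, A[1][1] + B[1][0] = 0 + 2 = 2) = 2 (attained at k = 1)
  C[1][1] = min over k of (A[1][0] + B[0][1] = 3 + 10 = 13, A[1][1] + B[1][1] = 0 + 3 = 3) = 3 (attained at k = 1)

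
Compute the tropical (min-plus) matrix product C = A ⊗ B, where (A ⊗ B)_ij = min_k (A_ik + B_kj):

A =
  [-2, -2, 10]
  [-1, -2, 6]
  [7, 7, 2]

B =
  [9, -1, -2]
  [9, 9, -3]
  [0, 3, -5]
A ⊗ B =
  [7, -3, -5]
  [6, -2, -5]
  [2, 5, -3]

Apply the min-plus product entry-by-entry:
  C[0][0] = min over k of (A[0][0] + B[0][0] = -2 + 9 = 7, A[0][1] + B[1][0] = -2 + 9 = 7, A[0][2] + B[2][0] = 10 + 0 = 10) = 7 (attained at k = 0)
  C[0][1] = min over k of (A[0][0] + B[0][1] = -2 + -1 = -3, A[0][1] + B[1][1] = -2 + 9 = 7, A[0][2] + B[2][1] = 10 + 3 = 13) = -3 (attained at k = 0)
  C[0][2] = min over k of (A[0][0] + B[0][2] = -2 + -2 = -4, A[0][1] + B[1][2] = -2 + -3 = -5, A[0][2] + B[2][2] = 10 + -5 = 5) = -5 (attained at k = 1)
  C[1][0] = min over k of (A[1][0] + B[0][0] = -1 + 9 = 8, A[1][1] + B[1][0] = -2 + 9 = 7, A[1][2] + B[2][0] = 6 + 0 = 6) = 6 (attained at k = 2)
  C[1][1] = min over k of (A[1][0] + B[0][1] = -1 + -1 = -2, A[1][1] + B[1][1] = -2 + 9 = 7, A[1][2] + B[2][1] = 6 + 3 = 9) = -2 (attained at k = 0)
  C[1][2] = min over k of (A[1][0] + B[0][2] = -1 + -2 = -3, A[1][1] + B[1][2] = -2 + -3 = -5, A[1][2] + B[2][2] = 6 + -5 = 1) = -5 (attained at k = 1)
  C[2][0] = min over k of (A[2][0] + B[0][0] = 7 + 9 = 16, A[2][1] + B[1][0] = 7 + 9 = 16, A[2][2] + B[2][0] = 2 + 0 = 2) = 2 (attained at k = 2)
  C[2][1] = min over k of (A[2][0] + B[0][1] = 7 + -1 = 6, A[2][1] + B[1][1] = 7 + 9 = 16, A[2][2] + B[2][1] = 2 + 3 = 5) = 5 (attained at k = 2)
  C[2][2] = min over k of (A[2][0] + B[0][2] = 7 + -2 = 5, A[2][1] + B[1][2] = 7 + -3 = 4, A[2][2] + B[2][2] = 2 + -5 = -3) = -3 (attained at k = 2)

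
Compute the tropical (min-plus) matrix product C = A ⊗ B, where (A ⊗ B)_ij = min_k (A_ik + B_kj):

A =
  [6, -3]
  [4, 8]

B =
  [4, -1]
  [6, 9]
A ⊗ B =
  [3, 5]
  [8, 3]

Apply the min-plus product entry-by-entry:
  C[0][0] = min over k of (A[0][0] + B[0][0] = 6 + 4 = 10, A[0][1] + B[1][0] = -3 + 6 = 3) = 3 (attained at k = 1)
  C[0][1] = min over k of (A[0][0] + B[0][1] = 6 + -1 = 5, A[0][1] + B[1][1] = -3 + 9 = 6) = 5 (attained at k = 0)
  C[1][0] = min over k of (A[1][0] + B[0][0] = 4 + 4 = 8, A[1][1] + B[1][0] = 8 + 6 = 14) = 8 (attained at k = 0)
  C[1][1] = min over k of (A[1][0] + B[0][1] = 4 + -1 = 3, A[1][1] + B[1][1] = 8 + 9 = 17) = 3 (attained at k = 0)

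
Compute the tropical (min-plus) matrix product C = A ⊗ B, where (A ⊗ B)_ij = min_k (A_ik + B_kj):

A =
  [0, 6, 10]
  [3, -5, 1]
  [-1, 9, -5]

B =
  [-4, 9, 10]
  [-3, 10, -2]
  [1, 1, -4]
A ⊗ B =
  [-4, 9, 4]
  [-8, 2, -7]
  [-5, -4, -9]

Apply the min-plus product entry-by-entry:
  C[0][0] = min over k of (A[0][0] + B[0][0] = 0 + -4 = -4, A[0][1] + B[1][0] = 6 + -3 = 3, A[0][2] + B[2][0] = 10 + 1 = 11) = -4 (attained at k = 0)
  C[0][1] = min over k of (A[0][0] + B[0][1] = 0 + 9 = 9, A[0][1] + B[1][1] = 6 + 10 = 16, A[0][2] + B[2][1] = 10 + 1 = 11) = 9 (attained at k = 0)
  C[0][2] = min over k of (A[0][0] + B[0][2] = 0 + 10 = 10, A[0][1] + B[1][2] = 6 + -2 = 4, A[0][2] + B[2][2] = 10 + -4 = 6) = 4 (attained at k = 1)
  C[1][0] = min over k of (A[1][0] + B[0][0] = 3 + -4 = -1, A[1][1] + B[1][0] = -5 + -3 = -8, A[1][2] + B[2][0] = 1 + 1 = 2) = -8 (attained at k = 1)
  C[1][1] = min over k of (A[1][0] + B[0][1] = 3 + 9 = 12, A[1][1] + B[1][1] = -5 + 10 = 5, A[1][2] + B[2][1] = 1 + 1 = 2) = 2 (attained at k = 2)
  C[1][2] = min over k of (A[1][0] + B[0][2] = 3 + 10 = 13, A[1][1] + B[1][2] = -5 + -2 = -7, A[1][2] + B[2][2] = 1 + -4 = -3) = -7 (attained at k = 1)
  C[2][0] = min over k of (A[2][0] + B[0][0] = -1 + -4 = -5, A[2][1] + B[1][0] = 9 + -3 = 6, A[2][2] + B[2][0] = -5 + 1 = -4) = -5 (attained at k = 0)
  C[2][1] = min over k of (A[2][0] + B[0][1] = -1 + 9 = 8, A[2][1] + B[1][1] = 9 + 10 = 19, A[2][2] + B[2][1] = -5 + 1 = -4) = -4 (attained at k = 2)
  C[2][2] = min over k of (A[2][0] + B[0][2] = -1 + 10 = 9, A[2][1] + B[1][2] = 9 + -2 = 7, A[2][2] + B[2][2] = -5 + -4 = -9) = -9 (attained at k = 2)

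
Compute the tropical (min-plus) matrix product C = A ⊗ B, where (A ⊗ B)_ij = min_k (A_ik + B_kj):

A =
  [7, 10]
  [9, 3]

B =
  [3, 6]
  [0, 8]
A ⊗ B =
  [10, 13]
  [3, 11]

Apply the min-plus product entry-by-entry:
  C[0][0] = min over k of (A[0][0] + B[0][0] = 7 + 3 = 10, A[0][1] + B[1][0] = 10 + 0 = 10) = 10 (attained at k = 0)
  C[0][1] = min over k of (A[0][0] + B[0][1] = 7 + 6 = 13, A[0][1] + B[1][1] = 10 + 8 = 18) = 13 (attained at k = 0)
  C[1][0] = min over k of (A[1][0] + B[0][0] = 9 + 3 = 12, A[1][1] + B[1][0] = 3 + 0 = 3) = 3 (attained at k = 1)
  C[1][1] = min over k of (A[1][0] + B[0][1] = 9 + 6 = 15, A[1][1] + B[1][1] = 3 + 8 = 11) = 11 (attained at k = 1)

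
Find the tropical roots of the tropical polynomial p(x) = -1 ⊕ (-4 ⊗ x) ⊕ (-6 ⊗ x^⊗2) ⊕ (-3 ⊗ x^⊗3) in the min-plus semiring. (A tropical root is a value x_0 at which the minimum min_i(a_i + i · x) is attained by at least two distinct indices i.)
Roots: {-3, 2, 3}

Each tropical root is a break point of the lower envelope of the lines y = a_i + i · x (there are 4 lines, with slopes 0, 1, ..., 3). Only the lines that attain the minimum somewhere contribute to roots; other lines are dominated. Here the surviving (envelope) indices are i = 3, i = 2, i = 1, i = 0.
Intersections between consecutive envelope lines give the roots: for adjacent envelope indices i < j the intersection is x = (a_i − a_j) / (j − i). Reading off the sorted break points: {-3, 2, 3}.
Verification: at each break x_0, at least two indices attain the minimum of min_i(a_i + i · x_0).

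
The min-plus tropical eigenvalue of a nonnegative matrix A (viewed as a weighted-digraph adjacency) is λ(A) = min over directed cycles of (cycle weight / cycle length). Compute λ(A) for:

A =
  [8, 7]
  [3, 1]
λ(A) = 1

Enumerate directed cycles and compute their means (weight / length). Sample:
  cycle 0 → 0: weight = 8, length = 1, mean = 8/1 ≈ 8.000
  cycle 1 → 1: weight = 1, length = 1, mean = 1/1 ≈ 1.000
  cycle 0 → 1 → 0: weight = 10, length = 2, mean = 10/2 ≈ 5.000
  cycle 1 → 0 → 1: weight = 10, length = 2, mean = 10/2 ≈ 5.000
Minimum mean = 1.000, attained e.g. along the cycle 1 → 1 with weight 1 and length 1. So λ(A) = 1/1 = 1.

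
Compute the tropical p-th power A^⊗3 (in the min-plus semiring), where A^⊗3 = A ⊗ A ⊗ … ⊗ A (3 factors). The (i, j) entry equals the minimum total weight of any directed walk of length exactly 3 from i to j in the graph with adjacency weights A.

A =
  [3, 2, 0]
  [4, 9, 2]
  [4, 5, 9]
A^⊗3 =
  [7, 6, 4]
  [8, 8, 6]
  [8, 9, 7]

Each entry (A^⊗3)_ij equals the minimum over all length-3 walks i = v_0 → v_1 → … → v_3 = j of Σ_t A[v_t][v_{t+1}]. For example, for (i, j) = (0, 2) we minimise over 9 possible intermediate vertex sequences; the minimum is 4, attained along the walk 0 → 2 → 0 → 2.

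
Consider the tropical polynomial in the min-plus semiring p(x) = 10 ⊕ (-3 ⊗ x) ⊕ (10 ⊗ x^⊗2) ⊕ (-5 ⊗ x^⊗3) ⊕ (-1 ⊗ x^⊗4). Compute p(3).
p(3) = 0

A tropical monomial a ⊗ x^⊗i evaluates to a + i · x. Evaluating each term at x = 3:
  Term 0 contributes 10 + 0 · 3 = 10
  Term 1 contributes -3 + 1 · 3 = 0
  Term 2 contributes 10 + 2 · 3 = 16
  Term 3 contributes -5 + 3 · 3 = 4
  Term 4 contributes -1 + 4 · 3 = 11
p(3) = ⊕ of these = min[10, 0, 16, 4, 11] = 0.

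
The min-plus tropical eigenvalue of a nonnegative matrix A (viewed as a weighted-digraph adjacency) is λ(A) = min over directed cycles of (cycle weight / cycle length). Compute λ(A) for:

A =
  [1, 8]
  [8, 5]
λ(A) = 1

Enumerate directed cycles and compute their means (weight / length). Sample:
  cycle 0 → 0: weight = 1, length = 1, mean = 1/1 ≈ 1.000
  cycle 1 → 1: weight = 5, length = 1, mean = 5/1 ≈ 5.000
  cycle 0 → 1 → 0: weight = 16, length = 2, mean = 16/2 ≈ 8.000
  cycle 1 → 0 → 1: weight = 16, length = 2, mean = 16/2 ≈ 8.000
Minimum mean = 1.000, attained e.g. along the cycle 0 → 0 with weight 1 and length 1. So λ(A) = 1/1 = 1.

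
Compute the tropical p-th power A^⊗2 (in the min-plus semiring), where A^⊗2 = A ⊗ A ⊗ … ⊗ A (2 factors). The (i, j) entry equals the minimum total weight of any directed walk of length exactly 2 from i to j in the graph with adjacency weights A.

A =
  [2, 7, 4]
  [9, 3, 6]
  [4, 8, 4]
A^⊗2 =
  [4, 9, 6]
  [10, 6, 9]
  [6, 11, 8]

Each entry (A^⊗2)_ij equals the minimum over all length-2 walks i = v_0 → v_1 → … → v_2 = j of Σ_t A[v_t][v_{t+1}]. For example, for (i, j) = (0, 2) we minimise over 3 possible intermediate vertex sequences; the minimum is 6, attained along the walk 0 → 0 → 2.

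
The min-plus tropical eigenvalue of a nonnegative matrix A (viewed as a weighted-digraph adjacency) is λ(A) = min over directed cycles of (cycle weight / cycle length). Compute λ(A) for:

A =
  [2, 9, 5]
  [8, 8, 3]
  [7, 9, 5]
λ(A) = 2

Enumerate directed cycles and compute their means (weight / length). Sample:
  cycle 0 → 0: weight = 2, length = 1, mean = 2/1 ≈ 2.000
  cycle 1 → 1: weight = 8, length = 1, mean = 8/1 ≈ 8.000
  cycle 2 → 2: weight = 5, length = 1, mean = 5/1 ≈ 5.000
  cycle 0 → 1 → 0: weight = 17, length = 2, mean = 17/2 ≈ 8.500
  cycle 0 → 2 → 0: weight = 12, length = 2, mean = 12/2 ≈ 6.000
  cycle 1 → 0 → 1: weight = 17, length = 2, mean = 17/2 ≈ 8.500
Minimum mean = 2.000, attained e.g. along the cycle 0 → 0 with weight 2 and length 1. So λ(A) = 2/1 = 2.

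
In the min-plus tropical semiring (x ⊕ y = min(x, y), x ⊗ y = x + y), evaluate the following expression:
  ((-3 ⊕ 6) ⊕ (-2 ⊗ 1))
((-3 ⊕ 6) ⊕ (-2 ⊗ 1)) = -3

Expand innermost to outermost. Recall ⊕ takes the minimum of its arguments and ⊗ takes their sum. Working out the expression ((-3 ⊕ 6) ⊕ (-2 ⊗ 1)) gives -3.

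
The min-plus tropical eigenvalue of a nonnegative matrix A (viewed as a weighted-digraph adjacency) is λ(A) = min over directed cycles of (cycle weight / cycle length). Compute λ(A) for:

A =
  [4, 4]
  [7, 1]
λ(A) = 1

Enumerate directed cycles and compute their means (weight / length). Sample:
  cycle 0 → 0: weight = 4, length = 1, mean = 4/1 ≈ 4.000
  cycle 1 → 1: weight = 1, length = 1, mean = 1/1 ≈ 1.000
  cycle 0 → 1 → 0: weight = 11, length = 2, mean = 11/2 ≈ 5.500
  cycle 1 → 0 → 1: weight = 11, length = 2, mean = 11/2 ≈ 5.500
Minimum mean = 1.000, attained e.g. along the cycle 1 → 1 with weight 1 and length 1. So λ(A) = 1/1 = 1.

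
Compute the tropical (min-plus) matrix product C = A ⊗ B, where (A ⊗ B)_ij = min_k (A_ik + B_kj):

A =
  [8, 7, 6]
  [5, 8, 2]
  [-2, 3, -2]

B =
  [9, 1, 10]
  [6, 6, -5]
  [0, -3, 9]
A ⊗ B =
  [6, 3, 2]
  [2, -1, 3]
  [-2, -5, -2]

Apply the min-plus product entry-by-entry:
  C[0][0] = min over k of (A[0][0] + B[0][0] = 8 + 9 = 17, A[0][1] + B[1][0] = 7 + 6 = 13, A[0][2] + B[2][0] = 6 + 0 = 6) = 6 (attained at k = 2)
  C[0][1] = min over k of (A[0][0] + B[0][1] = 8 + 1 = 9, A[0][1] + B[1][1] = 7 + 6 = 13, A[0][2] + B[2][1] = 6 + -3 = 3) = 3 (attained at k = 2)
  C[0][2] = min over k of (A[0][0] + B[0][2] = 8 + 10 = 18, A[0][1] + B[1][2] = 7 + -5 = 2, A[0][2] + B[2][2] = 6 + 9 = 15) = 2 (attained at k = 1)
  C[1][0] = min over k of (A[1][0] + B[0][0] = 5 + 9 = 14, A[1][1] + B[1][0] = 8 + 6 = 14, A[1][2] + B[2][0] = 2 + 0 = 2) = 2 (attained at k = 2)
  C[1][1] = min over k of (A[1][0] + B[0][1] = 5 + 1 = 6, A[1][1] + B[1][1] = 8 + 6 = 14, A[1][2] + B[2][1] = 2 + -3 = -1) = -1 (attained at k = 2)
  C[1][2] = min over k of (A[1][0] + B[0][2] = 5 + 10 = 15, A[1][1] + B[1][2] = 8 + -5 = 3, A[1][2] + B[2][2] = 2 + 9 = 11) = 3 (attained at k = 1)
  C[2][0] = min over k of (A[2][0] + B[0][0] = -2 + 9 = 7, A[2][1] + B[1][0] = 3 + 6 = 9, A[2][2] + B[2][0] = -2 + 0 = -2) = -2 (attained at k = 2)
  C[2][1] = min over k of (A[2][0] + B[0][1] = -2 + 1 = -1, A[2][1] + B[1][1] = 3 + 6 = 9, A[2][2] + B[2][1] = -2 + -3 = -5) = -5 (attained at k = 2)
  C[2][2] = min over k of (A[2][0] + B[0][2] = -2 + 10 = 8, A[2][1] + B[1][2] = 3 + -5 = -2, A[2][2] + B[2][2] = -2 + 9 = 7) = -2 (attained at k = 1)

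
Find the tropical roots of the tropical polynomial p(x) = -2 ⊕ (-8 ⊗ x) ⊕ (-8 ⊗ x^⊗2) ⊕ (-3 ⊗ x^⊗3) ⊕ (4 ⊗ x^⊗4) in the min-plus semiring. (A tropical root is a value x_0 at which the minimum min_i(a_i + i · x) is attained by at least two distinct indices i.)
Roots: {-7, -5, 0, 6}

Each tropical root is a break point of the lower envelope of the lines y = a_i + i · x (there are 5 lines, with slopes 0, 1, ..., 4). Only the lines that attain the minimum somewhere contribute to roots; other lines are dominated. Here the surviving (envelope) indices are i = 4, i = 3, i = 2, i = 1, i = 0.
Intersections between consecutive envelope lines give the roots: for adjacent envelope indices i < j the intersection is x = (a_i − a_j) / (j − i). Reading off the sorted break points: {-7, -5, 0, 6}.
Verification: at each break x_0, at least two indices attain the minimum of min_i(a_i + i · x_0).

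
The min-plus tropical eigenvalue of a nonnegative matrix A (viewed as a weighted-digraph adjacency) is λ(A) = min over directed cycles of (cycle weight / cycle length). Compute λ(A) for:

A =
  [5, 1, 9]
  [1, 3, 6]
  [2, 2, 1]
λ(A) = 1

Enumerate directed cycles and compute their means (weight / length). Sample:
  cycle 0 → 0: weight = 5, length = 1, mean = 5/1 ≈ 5.000
  cycle 1 → 1: weight = 3, length = 1, mean = 3/1 ≈ 3.000
  cycle 2 → 2: weight = 1, length = 1, mean = 1/1 ≈ 1.000
  cycle 0 → 1 → 0: weight = 2, length = 2, mean = 2/2 ≈ 1.000
  cycle 0 → 2 → 0: weight = 11, length = 2, mean = 11/2 ≈ 5.500
  cycle 1 → 0 → 1: weight = 2, length = 2, mean = 2/2 ≈ 1.000
Minimum mean = 1.000, attained e.g. along the cycle 2 → 2 with weight 1 and length 1. So λ(A) = 1/1 = 1.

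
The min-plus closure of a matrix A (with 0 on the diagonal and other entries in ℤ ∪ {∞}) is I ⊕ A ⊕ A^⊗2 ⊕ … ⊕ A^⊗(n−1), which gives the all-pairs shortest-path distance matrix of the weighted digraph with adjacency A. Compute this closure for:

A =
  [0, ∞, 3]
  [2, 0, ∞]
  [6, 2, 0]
Closure =
  [0, 5, 3]
  [2, 0, 5]
  [4, 2, 0]

This is the Floyd-Warshall all-pairs shortest-path computation. For each intermediate vertex k = 0, 1, …, 2, update dist[i][j] ← min(dist[i][j], dist[i][k] + dist[k][j]). The final matrix gives, for each (i, j), the minimum total weight of any directed path from i to j (possibly empty when i = j).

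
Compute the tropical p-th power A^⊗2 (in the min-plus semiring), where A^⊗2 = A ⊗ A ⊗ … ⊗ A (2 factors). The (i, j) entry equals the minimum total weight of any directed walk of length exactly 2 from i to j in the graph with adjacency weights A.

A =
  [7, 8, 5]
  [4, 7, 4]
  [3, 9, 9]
A^⊗2 =
  [8, 14, 12]
  [7, 12, 9]
  [10, 11, 8]

Each entry (A^⊗2)_ij equals the minimum over all length-2 walks i = v_0 → v_1 → … → v_2 = j of Σ_t A[v_t][v_{t+1}]. For example, for (i, j) = (0, 2) we minimise over 3 possible intermediate vertex sequences; the minimum is 12, attained along the walk 0 → 0 → 2.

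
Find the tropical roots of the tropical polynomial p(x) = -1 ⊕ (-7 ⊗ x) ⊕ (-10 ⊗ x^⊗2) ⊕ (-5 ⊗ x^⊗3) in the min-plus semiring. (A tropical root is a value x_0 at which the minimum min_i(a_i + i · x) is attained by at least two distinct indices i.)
Roots: {-5, 3, 6}

Each tropical root is a break point of the lower envelope of the lines y = a_i + i · x (there are 4 lines, with slopes 0, 1, ..., 3). Only the lines that attain the minimum somewhere contribute to roots; other lines are dominated. Here the surviving (envelope) indices are i = 3, i = 2, i = 1, i = 0.
Intersections between consecutive envelope lines give the roots: for adjacent envelope indices i < j the intersection is x = (a_i − a_j) / (j − i). Reading off the sorted break points: {-5, 3, 6}.
Verification: at each break x_0, at least two indices attain the minimum of min_i(a_i + i · x_0).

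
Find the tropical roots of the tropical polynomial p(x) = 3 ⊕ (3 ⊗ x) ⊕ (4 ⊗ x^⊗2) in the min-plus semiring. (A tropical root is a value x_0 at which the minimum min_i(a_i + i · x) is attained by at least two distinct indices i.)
Roots: {-1, 0}

Each tropical root is a break point of the lower envelope of the lines y = a_i + i · x (there are 3 lines, with slopes 0, 1, ..., 2). Only the lines that attain the minimum somewhere contribute to roots; other lines are dominated. Here the surviving (envelope) indices are i = 2, i = 1, i = 0.
Intersections between consecutive envelope lines give the roots: for adjacent envelope indices i < j the intersection is x = (a_i − a_j) / (j − i). Reading off the sorted break points: {-1, 0}.
Verification: at each break x_0, at least two indices attain the minimum of min_i(a_i + i · x_0).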